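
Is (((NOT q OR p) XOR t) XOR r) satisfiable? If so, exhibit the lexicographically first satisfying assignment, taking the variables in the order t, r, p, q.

t=0, r=0, p=0, q=0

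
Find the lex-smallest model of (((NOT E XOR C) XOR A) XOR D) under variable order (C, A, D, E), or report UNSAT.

C=0, A=0, D=0, E=0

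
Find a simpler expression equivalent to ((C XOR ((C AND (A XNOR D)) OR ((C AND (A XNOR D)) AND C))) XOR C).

By XOR self-cancellation ((E XOR v) XOR v = E) then absorption (E OR (E AND v) = E):
= (C AND (A XNOR D))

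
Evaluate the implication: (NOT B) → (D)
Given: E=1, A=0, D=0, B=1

Antecedent (NOT B) = 0; consequent (D) = 0.
0 → 0 = 1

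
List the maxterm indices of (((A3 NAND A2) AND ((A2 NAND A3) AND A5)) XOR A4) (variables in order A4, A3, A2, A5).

ΠM(0, 2, 4, 6, 7, 9, 11, 13) = (A4 OR A3 OR A2 OR A5) AND (A4 OR A3 OR NOT A2 OR A5) AND (A4 OR NOT A3 OR A2 OR A5) AND (A4 OR NOT A3 OR NOT A2 OR A5) AND (A4 OR NOT A3 OR NOT A2 OR NOT A5) AND (NOT A4 OR A3 OR A2 OR NOT A5) AND (NOT A4 OR A3 OR NOT A2 OR NOT A5) AND (NOT A4 OR NOT A3 OR A2 OR NOT A5)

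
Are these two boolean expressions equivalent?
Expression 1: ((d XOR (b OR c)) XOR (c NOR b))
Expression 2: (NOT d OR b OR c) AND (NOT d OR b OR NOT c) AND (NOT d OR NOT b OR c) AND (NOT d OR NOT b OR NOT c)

Yes, they are equivalent — the two output columns agree on all 8 assignments:
d | b | c | Expression 1 | Expression 2
---------------------------------------
0 | 0 | 0 | 1 | 1
0 | 0 | 1 | 1 | 1
0 | 1 | 0 | 1 | 1
0 | 1 | 1 | 1 | 1
1 | 0 | 0 | 0 | 0
1 | 0 | 1 | 0 | 0
1 | 1 | 0 | 0 | 0
1 | 1 | 1 | 0 | 0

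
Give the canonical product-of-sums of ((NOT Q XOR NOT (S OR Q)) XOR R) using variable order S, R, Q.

ΠM(0, 1, 5, 6) = (S OR R OR Q) AND (S OR R OR NOT Q) AND (NOT S OR R OR NOT Q) AND (NOT S OR NOT R OR Q)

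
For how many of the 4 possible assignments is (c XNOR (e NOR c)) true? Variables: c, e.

Satisfying assignments: (0,1)
Count: 1 out of 4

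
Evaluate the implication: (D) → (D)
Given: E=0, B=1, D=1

Antecedent (D) = 1; consequent (D) = 1.
1 → 1 = 1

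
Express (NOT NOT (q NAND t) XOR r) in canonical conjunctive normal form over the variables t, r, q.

(t OR NOT r OR q) AND (t OR NOT r OR NOT q) AND (NOT t OR r OR NOT q) AND (NOT t OR NOT r OR q)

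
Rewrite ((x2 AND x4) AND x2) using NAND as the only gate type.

((((x2 NAND x4) NAND (x2 NAND x4)) NAND x2) NAND (((x2 NAND x4) NAND (x2 NAND x4)) NAND x2))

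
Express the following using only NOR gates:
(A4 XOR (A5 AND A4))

((((A4 NOR ((A5 NOR A5) NOR (A4 NOR A4))) NOR (A4 NOR ((A5 NOR A5) NOR (A4 NOR A4)))) NOR ((A4 NOR ((A5 NOR A5) NOR (A4 NOR A4))) NOR (A4 NOR ((A5 NOR A5) NOR (A4 NOR A4))))) NOR ((((A4 NOR A4) NOR (((A5 NOR A5) NOR (A4 NOR A4)) NOR ((A5 NOR A5) NOR (A4 NOR A4)))) NOR ((A4 NOR A4) NOR (((A5 NOR A5) NOR (A4 NOR A4)) NOR ((A5 NOR A5) NOR (A4 NOR A4))))) NOR (((A4 NOR A4) NOR (((A5 NOR A5) NOR (A4 NOR A4)) NOR ((A5 NOR A5) NOR (A4 NOR A4)))) NOR ((A4 NOR A4) NOR (((A5 NOR A5) NOR (A4 NOR A4)) NOR ((A5 NOR A5) NOR (A4 NOR A4)))))))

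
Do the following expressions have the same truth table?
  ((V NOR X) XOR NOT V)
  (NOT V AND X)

Yes, they are equivalent — the two output columns agree on all 4 assignments:
V | X | Expression 1 | Expression 2
-----------------------------------
0 | 0 | 0 | 0
0 | 1 | 1 | 1
1 | 0 | 0 | 0
1 | 1 | 0 | 0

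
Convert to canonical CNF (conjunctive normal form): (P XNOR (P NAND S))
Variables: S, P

(S OR P) AND (NOT S OR P) AND (NOT S OR NOT P)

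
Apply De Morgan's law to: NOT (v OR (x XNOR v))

NOT v AND NOT (x XNOR v)
De Morgan's: NOT(OR of terms) = AND of negations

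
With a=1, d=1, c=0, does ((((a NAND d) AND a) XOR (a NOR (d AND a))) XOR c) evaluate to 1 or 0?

Substituting: ((((1 NAND 1) AND 1) XOR (1 NOR (1 AND 1))) XOR 0)
= 0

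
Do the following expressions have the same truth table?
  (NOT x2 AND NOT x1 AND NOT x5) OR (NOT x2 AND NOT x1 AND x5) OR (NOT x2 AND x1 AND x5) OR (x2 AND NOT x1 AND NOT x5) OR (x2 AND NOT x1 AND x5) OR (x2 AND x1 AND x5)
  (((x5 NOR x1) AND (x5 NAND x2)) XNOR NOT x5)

Yes, they are equivalent — the two output columns agree on all 8 assignments:
x2 | x1 | x5 | Expression 1 | Expression 2
------------------------------------------
0 | 0 | 0 | 1 | 1
0 | 0 | 1 | 1 | 1
0 | 1 | 0 | 0 | 0
0 | 1 | 1 | 1 | 1
1 | 0 | 0 | 1 | 1
1 | 0 | 1 | 1 | 1
1 | 1 | 0 | 0 | 0
1 | 1 | 1 | 1 | 1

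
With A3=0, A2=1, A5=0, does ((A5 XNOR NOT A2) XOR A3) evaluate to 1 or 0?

Substituting: ((0 XNOR NOT 1) XOR 0)
= 1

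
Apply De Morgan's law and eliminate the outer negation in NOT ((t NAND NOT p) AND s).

NOT (t NAND NOT p) OR NOT s
De Morgan's: NOT(AND of terms) = OR of negations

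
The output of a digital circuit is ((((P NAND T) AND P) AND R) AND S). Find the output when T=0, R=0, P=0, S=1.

Substituting: ((((0 NAND 0) AND 0) AND 0) AND 1)
= 0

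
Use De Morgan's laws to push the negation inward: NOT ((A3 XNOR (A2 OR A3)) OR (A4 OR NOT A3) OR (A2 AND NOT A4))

NOT (A3 XNOR (A2 OR A3)) AND NOT (A4 OR NOT A3) AND NOT (A2 AND NOT A4)
De Morgan's: NOT(OR of terms) = AND of negations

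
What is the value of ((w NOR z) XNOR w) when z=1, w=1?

Substituting: ((1 NOR 1) XNOR 1)
= 0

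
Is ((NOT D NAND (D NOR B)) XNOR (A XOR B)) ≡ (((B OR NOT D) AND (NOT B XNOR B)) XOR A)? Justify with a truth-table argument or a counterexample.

No. Counterexample: with D=0, A=0, B=0, Expression 1 = 1 but Expression 2 = 0.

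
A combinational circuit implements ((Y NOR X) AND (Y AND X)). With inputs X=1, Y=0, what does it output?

Substituting: ((0 NOR 1) AND (0 AND 1))
= 0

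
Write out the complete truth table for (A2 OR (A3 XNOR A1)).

A1 | A2 | A3 | Output
---------------------
0 | 0 | 0 | 1
0 | 0 | 1 | 0
0 | 1 | 0 | 1
0 | 1 | 1 | 1
1 | 0 | 0 | 0
1 | 0 | 1 | 1
1 | 1 | 0 | 1
1 | 1 | 1 | 1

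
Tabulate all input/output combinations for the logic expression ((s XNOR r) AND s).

r | s | Output
--------------
0 | 0 | 0
0 | 1 | 0
1 | 0 | 0
1 | 1 | 1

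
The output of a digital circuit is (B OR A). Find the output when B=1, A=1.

Substituting: (1 OR 1)
= 1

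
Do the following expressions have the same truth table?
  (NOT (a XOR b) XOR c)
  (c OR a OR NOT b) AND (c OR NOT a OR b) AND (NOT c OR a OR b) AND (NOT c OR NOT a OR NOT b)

Yes, they are equivalent — the two output columns agree on all 8 assignments:
c | a | b | Expression 1 | Expression 2
---------------------------------------
0 | 0 | 0 | 1 | 1
0 | 0 | 1 | 0 | 0
0 | 1 | 0 | 0 | 0
0 | 1 | 1 | 1 | 1
1 | 0 | 0 | 0 | 0
1 | 0 | 1 | 1 | 1
1 | 1 | 0 | 1 | 1
1 | 1 | 1 | 0 | 0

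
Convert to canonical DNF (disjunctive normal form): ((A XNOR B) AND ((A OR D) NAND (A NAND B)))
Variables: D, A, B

(NOT D AND NOT A AND NOT B) OR (NOT D AND A AND B) OR (D AND A AND B)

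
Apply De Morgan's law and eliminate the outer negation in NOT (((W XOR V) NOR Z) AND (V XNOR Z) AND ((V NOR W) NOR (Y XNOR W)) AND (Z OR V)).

NOT ((W XOR V) NOR Z) OR NOT (V XNOR Z) OR NOT ((V NOR W) NOR (Y XNOR W)) OR NOT (Z OR V)
De Morgan's: NOT(AND of terms) = OR of negations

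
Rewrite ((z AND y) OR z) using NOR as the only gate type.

((((z NOR z) NOR (y NOR y)) NOR z) NOR (((z NOR z) NOR (y NOR y)) NOR z))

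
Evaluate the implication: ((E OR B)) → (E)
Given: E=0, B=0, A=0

Antecedent ((E OR B)) = 0; consequent (E) = 0.
0 → 0 = 1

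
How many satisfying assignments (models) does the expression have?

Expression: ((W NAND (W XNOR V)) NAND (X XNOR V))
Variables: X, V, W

Satisfying assignments: (0,1,0), (0,1,1), (1,0,0), (1,0,1), (1,1,1)
Count: 5 out of 8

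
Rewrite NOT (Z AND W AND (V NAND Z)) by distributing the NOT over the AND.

NOT Z OR NOT W OR NOT (V NAND Z)
De Morgan's: NOT(AND of terms) = OR of negations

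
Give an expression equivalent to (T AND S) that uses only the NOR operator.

((T NOR T) NOR (S NOR S))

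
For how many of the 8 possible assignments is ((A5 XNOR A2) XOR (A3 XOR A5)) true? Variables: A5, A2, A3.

Satisfying assignments: (0,0,0), (0,1,1), (1,0,0), (1,1,1)
Count: 4 out of 8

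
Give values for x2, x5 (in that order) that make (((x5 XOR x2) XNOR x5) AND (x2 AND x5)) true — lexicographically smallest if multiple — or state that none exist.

UNSATISFIABLE - no assignment makes this expression true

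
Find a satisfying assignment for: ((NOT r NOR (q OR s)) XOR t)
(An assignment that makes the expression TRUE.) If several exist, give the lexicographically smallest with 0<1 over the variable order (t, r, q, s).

t=0, r=1, q=0, s=0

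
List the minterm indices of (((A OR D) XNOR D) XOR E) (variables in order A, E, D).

Σm(0, 1, 5, 6) = (NOT A AND NOT E AND NOT D) OR (NOT A AND NOT E AND D) OR (A AND NOT E AND D) OR (A AND E AND NOT D)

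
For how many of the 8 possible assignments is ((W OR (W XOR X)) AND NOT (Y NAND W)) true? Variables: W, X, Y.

Satisfying assignments: (1,0,1), (1,1,1)
Count: 2 out of 8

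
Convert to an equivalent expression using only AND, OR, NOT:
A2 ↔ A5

(A2 AND A5) OR (NOT A2 AND NOT A5)
(Biconditional = both true or both false)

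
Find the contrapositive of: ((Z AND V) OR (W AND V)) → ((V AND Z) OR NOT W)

Contrapositive: NOT ((V AND Z) OR NOT W) → NOT ((Z AND V) OR (W AND V))
Note: A statement and its contrapositive are logically equivalent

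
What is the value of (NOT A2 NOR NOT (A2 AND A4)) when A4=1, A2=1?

Substituting: (NOT 1 NOR NOT (1 AND 1))
= 1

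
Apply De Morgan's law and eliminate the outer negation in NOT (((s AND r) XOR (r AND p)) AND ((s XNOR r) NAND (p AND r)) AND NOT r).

NOT ((s AND r) XOR (r AND p)) OR NOT ((s XNOR r) NAND (p AND r)) OR r
De Morgan's: NOT(AND of terms) = OR of negations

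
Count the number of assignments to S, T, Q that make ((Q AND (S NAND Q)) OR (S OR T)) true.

Satisfying assignments: (0,0,1), (0,1,0), (0,1,1), (1,0,0), (1,0,1), (1,1,0), (1,1,1)
Count: 7 out of 8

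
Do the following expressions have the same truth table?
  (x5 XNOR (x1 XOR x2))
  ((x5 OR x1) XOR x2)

No. Counterexample: with x2=0, x1=0, x5=0, Expression 1 = 1 but Expression 2 = 0.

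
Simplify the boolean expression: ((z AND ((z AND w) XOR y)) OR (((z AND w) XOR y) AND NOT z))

By distribution ((E AND v) OR (E AND NOT v) = E):
= ((z AND w) XOR y)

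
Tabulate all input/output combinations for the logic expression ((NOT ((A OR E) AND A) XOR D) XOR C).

E | D | A | C | Output
----------------------
0 | 0 | 0 | 0 | 1
0 | 0 | 0 | 1 | 0
0 | 0 | 1 | 0 | 0
0 | 0 | 1 | 1 | 1
0 | 1 | 0 | 0 | 0
0 | 1 | 0 | 1 | 1
0 | 1 | 1 | 0 | 1
0 | 1 | 1 | 1 | 0
1 | 0 | 0 | 0 | 1
1 | 0 | 0 | 1 | 0
1 | 0 | 1 | 0 | 0
1 | 0 | 1 | 1 | 1
1 | 1 | 0 | 0 | 0
1 | 1 | 0 | 1 | 1
1 | 1 | 1 | 0 | 1
1 | 1 | 1 | 1 | 0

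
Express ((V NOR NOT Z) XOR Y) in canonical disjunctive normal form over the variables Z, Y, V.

(NOT Z AND Y AND NOT V) OR (NOT Z AND Y AND V) OR (Z AND NOT Y AND NOT V) OR (Z AND Y AND V)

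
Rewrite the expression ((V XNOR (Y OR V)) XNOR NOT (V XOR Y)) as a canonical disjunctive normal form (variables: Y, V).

(NOT Y AND NOT V) OR (Y AND NOT V) OR (Y AND V)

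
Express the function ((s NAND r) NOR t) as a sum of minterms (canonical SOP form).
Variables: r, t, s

Σm(5) = (r AND NOT t AND s)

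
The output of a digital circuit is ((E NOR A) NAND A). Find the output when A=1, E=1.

Substituting: ((1 NOR 1) NAND 1)
= 1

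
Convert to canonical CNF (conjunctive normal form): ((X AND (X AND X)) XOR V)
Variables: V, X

(V OR X) AND (NOT V OR NOT X)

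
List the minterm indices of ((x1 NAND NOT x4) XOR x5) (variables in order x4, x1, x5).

Σm(0, 3, 4, 6) = (NOT x4 AND NOT x1 AND NOT x5) OR (NOT x4 AND x1 AND x5) OR (x4 AND NOT x1 AND NOT x5) OR (x4 AND x1 AND NOT x5)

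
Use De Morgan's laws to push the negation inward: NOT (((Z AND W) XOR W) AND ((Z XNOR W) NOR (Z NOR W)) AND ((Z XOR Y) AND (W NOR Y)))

NOT ((Z AND W) XOR W) OR NOT ((Z XNOR W) NOR (Z NOR W)) OR NOT ((Z XOR Y) AND (W NOR Y))
De Morgan's: NOT(AND of terms) = OR of negations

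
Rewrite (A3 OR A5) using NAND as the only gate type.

((A3 NAND A3) NAND (A5 NAND A5))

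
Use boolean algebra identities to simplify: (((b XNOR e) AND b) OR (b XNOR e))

By absorption (E OR (E AND v) = E):
= (b XNOR e)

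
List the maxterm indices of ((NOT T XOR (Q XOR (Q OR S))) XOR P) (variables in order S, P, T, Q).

ΠM(2, 3, 4, 5, 8, 11, 13, 14) = (S OR P OR NOT T OR Q) AND (S OR P OR NOT T OR NOT Q) AND (S OR NOT P OR T OR Q) AND (S OR NOT P OR T OR NOT Q) AND (NOT S OR P OR T OR Q) AND (NOT S OR P OR NOT T OR NOT Q) AND (NOT S OR NOT P OR T OR NOT Q) AND (NOT S OR NOT P OR NOT T OR Q)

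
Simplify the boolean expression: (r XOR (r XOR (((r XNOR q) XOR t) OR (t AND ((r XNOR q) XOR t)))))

By XOR self-cancellation ((E XOR v) XOR v = E) then absorption (E OR (E AND v) = E):
= ((r XNOR q) XOR t)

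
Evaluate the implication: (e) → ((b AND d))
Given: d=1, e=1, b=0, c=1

Antecedent (e) = 1; consequent ((b AND d)) = 0.
1 → 0 = 0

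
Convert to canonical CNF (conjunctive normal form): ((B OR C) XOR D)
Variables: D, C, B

(D OR C OR B) AND (NOT D OR C OR NOT B) AND (NOT D OR NOT C OR B) AND (NOT D OR NOT C OR NOT B)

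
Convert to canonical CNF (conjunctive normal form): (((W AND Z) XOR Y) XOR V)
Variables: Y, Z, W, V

(Y OR Z OR W OR V) AND (Y OR Z OR NOT W OR V) AND (Y OR NOT Z OR W OR V) AND (Y OR NOT Z OR NOT W OR NOT V) AND (NOT Y OR Z OR W OR NOT V) AND (NOT Y OR Z OR NOT W OR NOT V) AND (NOT Y OR NOT Z OR W OR NOT V) AND (NOT Y OR NOT Z OR NOT W OR V)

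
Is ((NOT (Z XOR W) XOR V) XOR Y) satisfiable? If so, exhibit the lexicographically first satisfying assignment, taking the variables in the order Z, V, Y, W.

Z=0, V=0, Y=0, W=0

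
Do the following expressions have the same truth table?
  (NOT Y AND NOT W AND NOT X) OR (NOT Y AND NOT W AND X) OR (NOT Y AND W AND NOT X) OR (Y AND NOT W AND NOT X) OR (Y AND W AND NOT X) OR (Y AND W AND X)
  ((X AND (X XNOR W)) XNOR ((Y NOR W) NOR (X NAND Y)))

Yes, they are equivalent — the two output columns agree on all 8 assignments:
Y | W | X | Expression 1 | Expression 2
---------------------------------------
0 | 0 | 0 | 1 | 1
0 | 0 | 1 | 1 | 1
0 | 1 | 0 | 1 | 1
0 | 1 | 1 | 0 | 0
1 | 0 | 0 | 1 | 1
1 | 0 | 1 | 0 | 0
1 | 1 | 0 | 1 | 1
1 | 1 | 1 | 1 | 1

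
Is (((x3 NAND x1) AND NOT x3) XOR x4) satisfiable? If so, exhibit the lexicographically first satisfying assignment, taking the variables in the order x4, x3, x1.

x4=0, x3=0, x1=0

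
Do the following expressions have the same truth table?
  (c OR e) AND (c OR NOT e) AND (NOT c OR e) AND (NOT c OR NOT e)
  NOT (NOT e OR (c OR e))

Yes, they are equivalent — the two output columns agree on all 4 assignments:
c | e | Expression 1 | Expression 2
-----------------------------------
0 | 0 | 0 | 0
0 | 1 | 0 | 0
1 | 0 | 0 | 0
1 | 1 | 0 | 0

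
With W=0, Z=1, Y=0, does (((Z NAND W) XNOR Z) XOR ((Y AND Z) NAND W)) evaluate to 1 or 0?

Substituting: (((1 NAND 0) XNOR 1) XOR ((0 AND 1) NAND 0))
= 0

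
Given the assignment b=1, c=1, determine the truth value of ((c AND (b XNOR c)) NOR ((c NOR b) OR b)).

Substituting: ((1 AND (1 XNOR 1)) NOR ((1 NOR 1) OR 1))
= 0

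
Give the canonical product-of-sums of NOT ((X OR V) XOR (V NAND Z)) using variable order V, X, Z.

ΠM(0, 1, 5, 7) = (V OR X OR Z) AND (V OR X OR NOT Z) AND (NOT V OR X OR NOT Z) AND (NOT V OR NOT X OR NOT Z)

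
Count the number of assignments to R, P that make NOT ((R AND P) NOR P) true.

Satisfying assignments: (0,1), (1,1)
Count: 2 out of 4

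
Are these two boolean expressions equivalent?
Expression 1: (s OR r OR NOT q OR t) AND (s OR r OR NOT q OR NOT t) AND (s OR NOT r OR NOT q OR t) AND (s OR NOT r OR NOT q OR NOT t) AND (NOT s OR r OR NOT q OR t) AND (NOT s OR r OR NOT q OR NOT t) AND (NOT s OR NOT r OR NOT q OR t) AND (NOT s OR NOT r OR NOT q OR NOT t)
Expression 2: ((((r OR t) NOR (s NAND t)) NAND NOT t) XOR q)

Yes, they are equivalent — the two output columns agree on all 16 assignments:
s | r | q | t | Expression 1 | Expression 2
-------------------------------------------
0 | 0 | 0 | 0 | 1 | 1
0 | 0 | 0 | 1 | 1 | 1
0 | 0 | 1 | 0 | 0 | 0
0 | 0 | 1 | 1 | 0 | 0
0 | 1 | 0 | 0 | 1 | 1
0 | 1 | 0 | 1 | 1 | 1
0 | 1 | 1 | 0 | 0 | 0
0 | 1 | 1 | 1 | 0 | 0
1 | 0 | 0 | 0 | 1 | 1
1 | 0 | 0 | 1 | 1 | 1
1 | 0 | 1 | 0 | 0 | 0
1 | 0 | 1 | 1 | 0 | 0
1 | 1 | 0 | 0 | 1 | 1
1 | 1 | 0 | 1 | 1 | 1
1 | 1 | 1 | 0 | 0 | 0
1 | 1 | 1 | 1 | 0 | 0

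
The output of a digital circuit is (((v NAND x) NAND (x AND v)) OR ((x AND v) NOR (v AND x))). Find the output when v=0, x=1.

Substituting: (((0 NAND 1) NAND (1 AND 0)) OR ((1 AND 0) NOR (0 AND 1)))
= 1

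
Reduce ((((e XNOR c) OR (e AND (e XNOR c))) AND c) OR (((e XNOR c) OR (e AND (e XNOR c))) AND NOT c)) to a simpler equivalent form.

By distribution ((E AND v) OR (E AND NOT v) = E) then absorption (E OR (E AND v) = E):
= (e XNOR c)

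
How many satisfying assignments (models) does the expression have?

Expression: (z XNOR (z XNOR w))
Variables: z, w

Satisfying assignments: (0,1), (1,1)
Count: 2 out of 4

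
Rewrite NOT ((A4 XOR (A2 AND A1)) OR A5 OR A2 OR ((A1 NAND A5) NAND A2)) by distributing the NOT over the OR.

NOT (A4 XOR (A2 AND A1)) AND NOT A5 AND NOT A2 AND NOT ((A1 NAND A5) NAND A2)
De Morgan's: NOT(OR of terms) = AND of negations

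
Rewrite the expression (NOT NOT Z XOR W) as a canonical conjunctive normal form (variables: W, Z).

(W OR Z) AND (NOT W OR NOT Z)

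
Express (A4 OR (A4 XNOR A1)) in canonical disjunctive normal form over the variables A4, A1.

(NOT A4 AND NOT A1) OR (A4 AND NOT A1) OR (A4 AND A1)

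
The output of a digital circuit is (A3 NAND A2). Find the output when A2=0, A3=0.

Substituting: (0 NAND 0)
= 1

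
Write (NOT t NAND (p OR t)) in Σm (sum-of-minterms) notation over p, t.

Σm(0, 1, 3) = (NOT p AND NOT t) OR (NOT p AND t) OR (p AND t)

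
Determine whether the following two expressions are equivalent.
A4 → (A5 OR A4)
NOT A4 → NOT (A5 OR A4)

No, Inverse is not equivalent to original (counterexample: A5=1, A4=0)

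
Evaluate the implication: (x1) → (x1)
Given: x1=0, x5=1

Antecedent (x1) = 0; consequent (x1) = 0.
0 → 0 = 1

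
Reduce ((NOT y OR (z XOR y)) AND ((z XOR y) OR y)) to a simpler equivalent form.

By distribution ((E OR v) AND (E OR NOT v) = E):
= (z XOR y)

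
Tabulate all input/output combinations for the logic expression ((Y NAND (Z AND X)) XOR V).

V | Z | X | Y | Output
----------------------
0 | 0 | 0 | 0 | 1
0 | 0 | 0 | 1 | 1
0 | 0 | 1 | 0 | 1
0 | 0 | 1 | 1 | 1
0 | 1 | 0 | 0 | 1
0 | 1 | 0 | 1 | 1
0 | 1 | 1 | 0 | 1
0 | 1 | 1 | 1 | 0
1 | 0 | 0 | 0 | 0
1 | 0 | 0 | 1 | 0
1 | 0 | 1 | 0 | 0
1 | 0 | 1 | 1 | 0
1 | 1 | 0 | 0 | 0
1 | 1 | 0 | 1 | 0
1 | 1 | 1 | 0 | 0
1 | 1 | 1 | 1 | 1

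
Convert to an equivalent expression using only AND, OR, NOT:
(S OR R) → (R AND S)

NOT (S OR R) OR (R AND S)
(Implication elimination: A → B = NOT A OR B)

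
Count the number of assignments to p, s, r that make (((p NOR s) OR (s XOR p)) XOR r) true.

Satisfying assignments: (0,0,0), (0,1,0), (1,0,0), (1,1,1)
Count: 4 out of 8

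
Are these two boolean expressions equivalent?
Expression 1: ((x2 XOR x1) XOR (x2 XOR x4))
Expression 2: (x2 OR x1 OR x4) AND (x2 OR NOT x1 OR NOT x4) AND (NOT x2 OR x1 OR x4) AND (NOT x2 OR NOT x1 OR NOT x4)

Yes, they are equivalent — the two output columns agree on all 8 assignments:
x2 | x1 | x4 | Expression 1 | Expression 2
------------------------------------------
0 | 0 | 0 | 0 | 0
0 | 0 | 1 | 1 | 1
0 | 1 | 0 | 1 | 1
0 | 1 | 1 | 0 | 0
1 | 0 | 0 | 0 | 0
1 | 0 | 1 | 1 | 1
1 | 1 | 0 | 1 | 1
1 | 1 | 1 | 0 | 0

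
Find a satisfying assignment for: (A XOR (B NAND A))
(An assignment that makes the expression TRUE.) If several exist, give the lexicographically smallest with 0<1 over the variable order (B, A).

B=0, A=0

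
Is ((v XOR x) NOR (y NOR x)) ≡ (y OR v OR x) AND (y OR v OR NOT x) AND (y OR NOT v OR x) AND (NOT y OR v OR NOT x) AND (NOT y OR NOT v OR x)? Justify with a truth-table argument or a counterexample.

Yes, they are equivalent — the two output columns agree on all 8 assignments:
y | v | x | Expression 1 | Expression 2
---------------------------------------
0 | 0 | 0 | 0 | 0
0 | 0 | 1 | 0 | 0
0 | 1 | 0 | 0 | 0
0 | 1 | 1 | 1 | 1
1 | 0 | 0 | 1 | 1
1 | 0 | 1 | 0 | 0
1 | 1 | 0 | 0 | 0
1 | 1 | 1 | 1 | 1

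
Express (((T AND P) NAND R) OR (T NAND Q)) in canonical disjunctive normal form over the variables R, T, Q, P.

(NOT R AND NOT T AND NOT Q AND NOT P) OR (NOT R AND NOT T AND NOT Q AND P) OR (NOT R AND NOT T AND Q AND NOT P) OR (NOT R AND NOT T AND Q AND P) OR (NOT R AND T AND NOT Q AND NOT P) OR (NOT R AND T AND NOT Q AND P) OR (NOT R AND T AND Q AND NOT P) OR (NOT R AND T AND Q AND P) OR (R AND NOT T AND NOT Q AND NOT P) OR (R AND NOT T AND NOT Q AND P) OR (R AND NOT T AND Q AND NOT P) OR (R AND NOT T AND Q AND P) OR (R AND T AND NOT Q AND NOT P) OR (R AND T AND NOT Q AND P) OR (R AND T AND Q AND NOT P)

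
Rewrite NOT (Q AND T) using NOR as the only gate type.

(((Q NOR Q) NOR (T NOR T)) NOR ((Q NOR Q) NOR (T NOR T)))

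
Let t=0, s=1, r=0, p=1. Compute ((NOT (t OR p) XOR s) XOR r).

Substituting: ((NOT (0 OR 1) XOR 1) XOR 0)
= 1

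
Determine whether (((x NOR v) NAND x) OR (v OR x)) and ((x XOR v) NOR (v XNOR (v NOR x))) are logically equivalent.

No. Counterexample: with x=0, v=1, Expression 1 = 1 but Expression 2 = 0.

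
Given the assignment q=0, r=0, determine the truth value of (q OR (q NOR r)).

Substituting: (0 OR (0 NOR 0))
= 1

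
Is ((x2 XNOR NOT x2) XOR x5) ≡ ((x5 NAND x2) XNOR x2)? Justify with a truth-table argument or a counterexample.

No. Counterexample: with x2=0, x5=1, Expression 1 = 1 but Expression 2 = 0.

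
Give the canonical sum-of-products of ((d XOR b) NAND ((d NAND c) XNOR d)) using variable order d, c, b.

Σm(0, 1, 2, 3, 5, 6, 7) = (NOT d AND NOT c AND NOT b) OR (NOT d AND NOT c AND b) OR (NOT d AND c AND NOT b) OR (NOT d AND c AND b) OR (d AND NOT c AND b) OR (d AND c AND NOT b) OR (d AND c AND b)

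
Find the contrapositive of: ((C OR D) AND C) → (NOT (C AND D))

Contrapositive: (C AND D) → NOT ((C OR D) AND C)
Note: A statement and its contrapositive are logically equivalent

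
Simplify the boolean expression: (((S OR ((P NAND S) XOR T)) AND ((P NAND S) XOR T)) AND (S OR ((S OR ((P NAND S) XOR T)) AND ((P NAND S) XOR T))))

By absorption (E AND (E OR v) = E) then absorption (E AND (E OR v) = E):
= ((P NAND S) XOR T)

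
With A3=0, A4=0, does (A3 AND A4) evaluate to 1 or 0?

Substituting: (0 AND 0)
= 0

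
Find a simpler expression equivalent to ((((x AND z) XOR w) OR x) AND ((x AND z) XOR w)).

By absorption (E AND (E OR v) = E):
= ((x AND z) XOR w)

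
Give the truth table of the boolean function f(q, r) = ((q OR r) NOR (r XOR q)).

q | r | Output
--------------
0 | 0 | 1
0 | 1 | 0
1 | 0 | 0
1 | 1 | 0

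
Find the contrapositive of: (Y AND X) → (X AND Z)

Contrapositive: NOT (X AND Z) → NOT (Y AND X)
Note: A statement and its contrapositive are logically equivalent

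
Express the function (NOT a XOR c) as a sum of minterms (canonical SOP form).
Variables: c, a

Σm(0, 3) = (NOT c AND NOT a) OR (c AND a)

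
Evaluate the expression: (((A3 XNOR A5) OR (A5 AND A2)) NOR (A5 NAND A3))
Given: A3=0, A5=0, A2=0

Substituting: (((0 XNOR 0) OR (0 AND 0)) NOR (0 NAND 0))
= 0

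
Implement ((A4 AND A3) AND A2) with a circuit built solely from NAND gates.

((((A4 NAND A3) NAND (A4 NAND A3)) NAND A2) NAND (((A4 NAND A3) NAND (A4 NAND A3)) NAND A2))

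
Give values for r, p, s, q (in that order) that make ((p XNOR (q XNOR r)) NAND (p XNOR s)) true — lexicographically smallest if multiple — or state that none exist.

r=0, p=0, s=0, q=0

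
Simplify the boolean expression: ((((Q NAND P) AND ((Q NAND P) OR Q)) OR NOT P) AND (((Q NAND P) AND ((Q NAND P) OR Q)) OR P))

By distribution ((E OR v) AND (E OR NOT v) = E) then absorption (E AND (E OR v) = E):
= (Q NAND P)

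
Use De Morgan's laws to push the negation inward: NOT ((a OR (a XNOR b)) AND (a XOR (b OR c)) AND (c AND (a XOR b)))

NOT (a OR (a XNOR b)) OR NOT (a XOR (b OR c)) OR NOT (c AND (a XOR b))
De Morgan's: NOT(AND of terms) = OR of negations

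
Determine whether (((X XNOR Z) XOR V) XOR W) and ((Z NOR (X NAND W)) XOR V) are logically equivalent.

No. Counterexample: with Z=0, X=0, V=0, W=0, Expression 1 = 1 but Expression 2 = 0.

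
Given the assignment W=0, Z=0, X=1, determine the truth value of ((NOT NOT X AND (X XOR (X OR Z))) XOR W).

Substituting: ((NOT NOT 1 AND (1 XOR (1 OR 0))) XOR 0)
= 0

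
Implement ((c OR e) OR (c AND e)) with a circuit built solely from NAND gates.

((((c NAND c) NAND (e NAND e)) NAND ((c NAND c) NAND (e NAND e))) NAND (((c NAND e) NAND (c NAND e)) NAND ((c NAND e) NAND (c NAND e))))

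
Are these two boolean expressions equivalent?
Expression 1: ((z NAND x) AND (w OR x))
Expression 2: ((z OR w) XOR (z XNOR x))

No. Counterexample: with x=0, w=0, z=0, Expression 1 = 0 but Expression 2 = 1.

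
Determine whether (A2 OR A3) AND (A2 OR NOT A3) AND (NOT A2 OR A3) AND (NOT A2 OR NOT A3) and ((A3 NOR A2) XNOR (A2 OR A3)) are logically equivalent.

Yes, they are equivalent — the two output columns agree on all 4 assignments:
A2 | A3 | Expression 1 | Expression 2
-------------------------------------
0 | 0 | 0 | 0
0 | 1 | 0 | 0
1 | 0 | 0 | 0
1 | 1 | 0 | 0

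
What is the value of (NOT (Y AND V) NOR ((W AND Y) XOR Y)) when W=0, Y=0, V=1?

Substituting: (NOT (0 AND 1) NOR ((0 AND 0) XOR 0))
= 0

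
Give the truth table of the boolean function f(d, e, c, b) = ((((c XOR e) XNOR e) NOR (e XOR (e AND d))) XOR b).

d | e | c | b | Output
----------------------
0 | 0 | 0 | 0 | 0
0 | 0 | 0 | 1 | 1
0 | 0 | 1 | 0 | 1
0 | 0 | 1 | 1 | 0
0 | 1 | 0 | 0 | 0
0 | 1 | 0 | 1 | 1
0 | 1 | 1 | 0 | 0
0 | 1 | 1 | 1 | 1
1 | 0 | 0 | 0 | 0
1 | 0 | 0 | 1 | 1
1 | 0 | 1 | 0 | 1
1 | 0 | 1 | 1 | 0
1 | 1 | 0 | 0 | 0
1 | 1 | 0 | 1 | 1
1 | 1 | 1 | 0 | 1
1 | 1 | 1 | 1 | 0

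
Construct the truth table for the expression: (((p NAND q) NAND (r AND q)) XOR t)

t | r | q | p | Output
----------------------
0 | 0 | 0 | 0 | 1
0 | 0 | 0 | 1 | 1
0 | 0 | 1 | 0 | 1
0 | 0 | 1 | 1 | 1
0 | 1 | 0 | 0 | 1
0 | 1 | 0 | 1 | 1
0 | 1 | 1 | 0 | 0
0 | 1 | 1 | 1 | 1
1 | 0 | 0 | 0 | 0
1 | 0 | 0 | 1 | 0
1 | 0 | 1 | 0 | 0
1 | 0 | 1 | 1 | 0
1 | 1 | 0 | 0 | 0
1 | 1 | 0 | 1 | 0
1 | 1 | 1 | 0 | 1
1 | 1 | 1 | 1 | 0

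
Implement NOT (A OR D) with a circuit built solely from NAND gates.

(((A NAND A) NAND (D NAND D)) NAND ((A NAND A) NAND (D NAND D)))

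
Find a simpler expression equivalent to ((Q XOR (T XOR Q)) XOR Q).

By XOR self-cancellation ((E XOR v) XOR v = E):
= (T XOR Q)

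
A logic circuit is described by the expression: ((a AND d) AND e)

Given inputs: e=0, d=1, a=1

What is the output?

Substituting: ((1 AND 1) AND 0)
= 0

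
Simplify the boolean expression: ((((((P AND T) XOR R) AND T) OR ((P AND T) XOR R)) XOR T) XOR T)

By XOR self-cancellation ((E XOR v) XOR v = E) then absorption (E OR (E AND v) = E):
= ((P AND T) XOR R)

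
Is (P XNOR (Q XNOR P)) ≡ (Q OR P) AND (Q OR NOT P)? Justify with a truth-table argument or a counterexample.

Yes, they are equivalent — the two output columns agree on all 4 assignments:
Q | P | Expression 1 | Expression 2
-----------------------------------
0 | 0 | 0 | 0
0 | 1 | 0 | 0
1 | 0 | 1 | 1
1 | 1 | 1 | 1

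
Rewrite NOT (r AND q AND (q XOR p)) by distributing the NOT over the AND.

NOT r OR NOT q OR NOT (q XOR p)
De Morgan's: NOT(AND of terms) = OR of negations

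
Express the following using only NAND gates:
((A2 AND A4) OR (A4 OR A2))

((((A2 NAND A4) NAND (A2 NAND A4)) NAND ((A2 NAND A4) NAND (A2 NAND A4))) NAND (((A4 NAND A4) NAND (A2 NAND A2)) NAND ((A4 NAND A4) NAND (A2 NAND A2))))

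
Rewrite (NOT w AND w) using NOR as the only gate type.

(((w NOR w) NOR (w NOR w)) NOR (w NOR w))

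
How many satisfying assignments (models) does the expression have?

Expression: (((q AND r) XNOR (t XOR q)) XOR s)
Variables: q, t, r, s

Satisfying assignments: (0,0,0,0), (0,0,1,0), (0,1,0,1), (0,1,1,1), (1,0,0,1), (1,0,1,0), (1,1,0,0), (1,1,1,1)
Count: 8 out of 16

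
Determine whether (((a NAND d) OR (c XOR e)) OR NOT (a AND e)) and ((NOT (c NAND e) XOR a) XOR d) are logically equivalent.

No. Counterexample: with a=0, c=0, e=0, d=0, Expression 1 = 1 but Expression 2 = 0.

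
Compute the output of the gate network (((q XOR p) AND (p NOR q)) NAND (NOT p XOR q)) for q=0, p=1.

Substituting: (((0 XOR 1) AND (1 NOR 0)) NAND (NOT 1 XOR 0))
= 1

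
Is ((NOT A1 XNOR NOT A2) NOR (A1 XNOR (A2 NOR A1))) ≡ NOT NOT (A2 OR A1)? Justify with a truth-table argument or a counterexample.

No. Counterexample: with A2=1, A1=0, Expression 1 = 0 but Expression 2 = 1.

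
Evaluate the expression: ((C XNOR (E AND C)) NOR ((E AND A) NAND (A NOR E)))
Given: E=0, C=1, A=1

Substituting: ((1 XNOR (0 AND 1)) NOR ((0 AND 1) NAND (1 NOR 0)))
= 0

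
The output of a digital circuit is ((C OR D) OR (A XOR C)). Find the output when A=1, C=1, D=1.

Substituting: ((1 OR 1) OR (1 XOR 1))
= 1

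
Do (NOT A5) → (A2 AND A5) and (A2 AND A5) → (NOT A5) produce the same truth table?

No, Converse is not equivalent to original (counterexample: A5=0, A2=0)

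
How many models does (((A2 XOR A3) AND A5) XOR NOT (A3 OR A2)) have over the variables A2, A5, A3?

Satisfying assignments: (0,0,0), (0,1,0), (0,1,1), (1,1,0)
Count: 4 out of 8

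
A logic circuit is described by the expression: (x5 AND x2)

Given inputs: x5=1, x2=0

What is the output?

Substituting: (1 AND 0)
= 0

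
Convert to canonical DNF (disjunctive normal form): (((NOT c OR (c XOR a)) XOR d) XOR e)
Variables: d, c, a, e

(NOT d AND NOT c AND NOT a AND NOT e) OR (NOT d AND NOT c AND a AND NOT e) OR (NOT d AND c AND NOT a AND NOT e) OR (NOT d AND c AND a AND e) OR (d AND NOT c AND NOT a AND e) OR (d AND NOT c AND a AND e) OR (d AND c AND NOT a AND e) OR (d AND c AND a AND NOT e)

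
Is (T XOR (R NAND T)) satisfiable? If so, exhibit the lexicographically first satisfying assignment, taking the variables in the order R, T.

R=0, T=0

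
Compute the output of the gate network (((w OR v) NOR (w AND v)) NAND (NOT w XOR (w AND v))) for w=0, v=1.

Substituting: (((0 OR 1) NOR (0 AND 1)) NAND (NOT 0 XOR (0 AND 1)))
= 1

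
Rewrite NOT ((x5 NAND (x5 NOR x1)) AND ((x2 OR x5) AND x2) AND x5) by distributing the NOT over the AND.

NOT (x5 NAND (x5 NOR x1)) OR NOT ((x2 OR x5) AND x2) OR NOT x5
De Morgan's: NOT(AND of terms) = OR of negations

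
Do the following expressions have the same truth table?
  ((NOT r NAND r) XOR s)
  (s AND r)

No. Counterexample: with s=0, r=0, Expression 1 = 1 but Expression 2 = 0.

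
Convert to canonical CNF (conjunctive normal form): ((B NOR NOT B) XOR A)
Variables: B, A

(B OR A) AND (NOT B OR A)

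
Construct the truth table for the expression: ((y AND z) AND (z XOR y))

y | z | Output
--------------
0 | 0 | 0
0 | 1 | 0
1 | 0 | 0
1 | 1 | 0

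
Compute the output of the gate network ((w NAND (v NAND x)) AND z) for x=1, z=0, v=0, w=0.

Substituting: ((0 NAND (0 NAND 1)) AND 0)
= 0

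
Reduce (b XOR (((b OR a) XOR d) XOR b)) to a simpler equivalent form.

By XOR self-cancellation ((E XOR v) XOR v = E):
= ((b OR a) XOR d)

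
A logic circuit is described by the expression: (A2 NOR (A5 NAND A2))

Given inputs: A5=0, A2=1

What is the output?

Substituting: (1 NOR (0 NAND 1))
= 0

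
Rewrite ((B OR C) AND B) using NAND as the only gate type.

((((B NAND B) NAND (C NAND C)) NAND B) NAND (((B NAND B) NAND (C NAND C)) NAND B))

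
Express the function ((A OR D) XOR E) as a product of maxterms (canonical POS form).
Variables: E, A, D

ΠM(0, 5, 6, 7) = (E OR A OR D) AND (NOT E OR A OR NOT D) AND (NOT E OR NOT A OR D) AND (NOT E OR NOT A OR NOT D)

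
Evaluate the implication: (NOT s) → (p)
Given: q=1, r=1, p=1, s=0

Antecedent (NOT s) = 1; consequent (p) = 1.
1 → 1 = 1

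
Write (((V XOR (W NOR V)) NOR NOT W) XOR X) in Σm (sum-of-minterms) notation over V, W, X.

Σm(1, 2, 5, 7) = (NOT V AND NOT W AND X) OR (NOT V AND W AND NOT X) OR (V AND NOT W AND X) OR (V AND W AND X)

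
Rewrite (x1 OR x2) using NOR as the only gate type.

((x1 NOR x2) NOR (x1 NOR x2))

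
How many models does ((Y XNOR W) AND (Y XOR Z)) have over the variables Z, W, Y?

Satisfying assignments: (0,1,1), (1,0,0)
Count: 2 out of 8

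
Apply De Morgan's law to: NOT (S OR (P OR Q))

NOT S AND NOT (P OR Q)
De Morgan's: NOT(OR of terms) = AND of negations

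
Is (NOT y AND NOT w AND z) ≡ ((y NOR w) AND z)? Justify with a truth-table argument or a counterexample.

Yes, they are equivalent — the two output columns agree on all 8 assignments:
y | w | z | Expression 1 | Expression 2
---------------------------------------
0 | 0 | 0 | 0 | 0
0 | 0 | 1 | 1 | 1
0 | 1 | 0 | 0 | 0
0 | 1 | 1 | 0 | 0
1 | 0 | 0 | 0 | 0
1 | 0 | 1 | 0 | 0
1 | 1 | 0 | 0 | 0
1 | 1 | 1 | 0 | 0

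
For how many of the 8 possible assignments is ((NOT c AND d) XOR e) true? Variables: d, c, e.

Satisfying assignments: (0,0,1), (0,1,1), (1,0,0), (1,1,1)
Count: 4 out of 8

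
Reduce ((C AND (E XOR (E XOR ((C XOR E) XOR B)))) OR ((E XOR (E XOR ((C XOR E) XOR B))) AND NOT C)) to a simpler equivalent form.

By distribution ((E AND v) OR (E AND NOT v) = E) then XOR self-cancellation ((E XOR v) XOR v = E):
= ((C XOR E) XOR B)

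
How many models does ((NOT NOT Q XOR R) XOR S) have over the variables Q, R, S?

Satisfying assignments: (0,0,1), (0,1,0), (1,0,0), (1,1,1)
Count: 4 out of 8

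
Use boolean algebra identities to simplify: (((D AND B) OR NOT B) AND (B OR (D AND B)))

By distribution ((E OR v) AND (E OR NOT v) = E):
= (D AND B)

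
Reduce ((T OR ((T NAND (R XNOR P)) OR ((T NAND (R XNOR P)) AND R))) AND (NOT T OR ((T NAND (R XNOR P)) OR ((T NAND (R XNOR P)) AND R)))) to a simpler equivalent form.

By distribution ((E OR v) AND (E OR NOT v) = E) then absorption (E OR (E AND v) = E):
= (T NAND (R XNOR P))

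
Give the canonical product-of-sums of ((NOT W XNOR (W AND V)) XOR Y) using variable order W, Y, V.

ΠM(0, 1, 5, 6) = (W OR Y OR V) AND (W OR Y OR NOT V) AND (NOT W OR Y OR NOT V) AND (NOT W OR NOT Y OR V)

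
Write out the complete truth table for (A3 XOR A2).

A3 | A2 | Output
----------------
0 | 0 | 0
0 | 1 | 1
1 | 0 | 1
1 | 1 | 0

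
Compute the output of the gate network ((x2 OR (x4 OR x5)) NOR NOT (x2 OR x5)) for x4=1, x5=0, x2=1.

Substituting: ((1 OR (1 OR 0)) NOR NOT (1 OR 0))
= 0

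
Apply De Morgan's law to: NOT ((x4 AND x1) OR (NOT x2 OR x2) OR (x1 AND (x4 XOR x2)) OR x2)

NOT (x4 AND x1) AND NOT (NOT x2 OR x2) AND NOT (x1 AND (x4 XOR x2)) AND NOT x2
De Morgan's: NOT(OR of terms) = AND of negations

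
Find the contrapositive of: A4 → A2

Contrapositive: NOT A2 → NOT A4
Note: A statement and its contrapositive are logically equivalent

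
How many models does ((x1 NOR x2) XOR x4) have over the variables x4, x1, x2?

Satisfying assignments: (0,0,0), (1,0,1), (1,1,0), (1,1,1)
Count: 4 out of 8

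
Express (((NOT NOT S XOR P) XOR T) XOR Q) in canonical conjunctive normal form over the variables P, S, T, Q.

(P OR S OR T OR Q) AND (P OR S OR NOT T OR NOT Q) AND (P OR NOT S OR T OR NOT Q) AND (P OR NOT S OR NOT T OR Q) AND (NOT P OR S OR T OR NOT Q) AND (NOT P OR S OR NOT T OR Q) AND (NOT P OR NOT S OR T OR Q) AND (NOT P OR NOT S OR NOT T OR NOT Q)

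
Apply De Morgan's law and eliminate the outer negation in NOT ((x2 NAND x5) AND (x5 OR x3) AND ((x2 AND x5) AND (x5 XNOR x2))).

NOT (x2 NAND x5) OR NOT (x5 OR x3) OR NOT ((x2 AND x5) AND (x5 XNOR x2))
De Morgan's: NOT(AND of terms) = OR of negations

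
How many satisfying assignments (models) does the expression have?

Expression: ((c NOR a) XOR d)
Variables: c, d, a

Satisfying assignments: (0,0,0), (0,1,1), (1,1,0), (1,1,1)
Count: 4 out of 8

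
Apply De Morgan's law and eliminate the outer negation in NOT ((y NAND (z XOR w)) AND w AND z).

NOT (y NAND (z XOR w)) OR NOT w OR NOT z
De Morgan's: NOT(AND of terms) = OR of negations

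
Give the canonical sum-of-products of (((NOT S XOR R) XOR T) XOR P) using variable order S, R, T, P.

Σm(0, 3, 5, 6, 9, 10, 12, 15) = (NOT S AND NOT R AND NOT T AND NOT P) OR (NOT S AND NOT R AND T AND P) OR (NOT S AND R AND NOT T AND P) OR (NOT S AND R AND T AND NOT P) OR (S AND NOT R AND NOT T AND P) OR (S AND NOT R AND T AND NOT P) OR (S AND R AND NOT T AND NOT P) OR (S AND R AND T AND P)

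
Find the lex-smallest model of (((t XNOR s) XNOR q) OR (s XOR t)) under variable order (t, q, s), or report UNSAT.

t=0, q=0, s=1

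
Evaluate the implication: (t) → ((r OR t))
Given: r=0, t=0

Antecedent (t) = 0; consequent ((r OR t)) = 0.
0 → 0 = 1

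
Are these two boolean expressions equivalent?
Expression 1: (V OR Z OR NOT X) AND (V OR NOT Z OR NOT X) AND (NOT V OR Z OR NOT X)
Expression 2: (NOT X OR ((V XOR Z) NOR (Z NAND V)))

Yes, they are equivalent — the two output columns agree on all 8 assignments:
V | Z | X | Expression 1 | Expression 2
---------------------------------------
0 | 0 | 0 | 1 | 1
0 | 0 | 1 | 0 | 0
0 | 1 | 0 | 1 | 1
0 | 1 | 1 | 0 | 0
1 | 0 | 0 | 1 | 1
1 | 0 | 1 | 0 | 0
1 | 1 | 0 | 1 | 1
1 | 1 | 1 | 1 | 1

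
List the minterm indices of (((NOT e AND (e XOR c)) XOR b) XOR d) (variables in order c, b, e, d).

Σm(1, 3, 4, 6, 8, 11, 13, 14) = (NOT c AND NOT b AND NOT e AND d) OR (NOT c AND NOT b AND e AND d) OR (NOT c AND b AND NOT e AND NOT d) OR (NOT c AND b AND e AND NOT d) OR (c AND NOT b AND NOT e AND NOT d) OR (c AND NOT b AND e AND d) OR (c AND b AND NOT e AND d) OR (c AND b AND e AND NOT d)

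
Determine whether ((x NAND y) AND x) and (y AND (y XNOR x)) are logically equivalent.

No. Counterexample: with x=1, y=0, Expression 1 = 1 but Expression 2 = 0.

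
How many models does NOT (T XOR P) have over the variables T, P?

Satisfying assignments: (0,0), (1,1)
Count: 2 out of 4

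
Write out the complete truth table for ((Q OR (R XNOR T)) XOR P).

R | Q | P | T | Output
----------------------
0 | 0 | 0 | 0 | 1
0 | 0 | 0 | 1 | 0
0 | 0 | 1 | 0 | 0
0 | 0 | 1 | 1 | 1
0 | 1 | 0 | 0 | 1
0 | 1 | 0 | 1 | 1
0 | 1 | 1 | 0 | 0
0 | 1 | 1 | 1 | 0
1 | 0 | 0 | 0 | 0
1 | 0 | 0 | 1 | 1
1 | 0 | 1 | 0 | 1
1 | 0 | 1 | 1 | 0
1 | 1 | 0 | 0 | 1
1 | 1 | 0 | 1 | 1
1 | 1 | 1 | 0 | 0
1 | 1 | 1 | 1 | 0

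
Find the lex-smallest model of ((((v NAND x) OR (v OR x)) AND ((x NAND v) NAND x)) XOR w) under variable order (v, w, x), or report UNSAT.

v=0, w=0, x=0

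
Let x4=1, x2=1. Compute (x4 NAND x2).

Substituting: (1 NAND 1)
= 0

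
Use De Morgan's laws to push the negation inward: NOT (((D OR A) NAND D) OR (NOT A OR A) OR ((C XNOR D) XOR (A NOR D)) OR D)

NOT ((D OR A) NAND D) AND NOT (NOT A OR A) AND NOT ((C XNOR D) XOR (A NOR D)) AND NOT D
De Morgan's: NOT(OR of terms) = AND of negations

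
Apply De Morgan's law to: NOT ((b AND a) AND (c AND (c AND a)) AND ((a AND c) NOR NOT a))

NOT (b AND a) OR NOT (c AND (c AND a)) OR NOT ((a AND c) NOR NOT a)
De Morgan's: NOT(AND of terms) = OR of negations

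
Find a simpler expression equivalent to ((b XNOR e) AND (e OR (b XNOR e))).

By absorption (E AND (E OR v) = E):
= (b XNOR e)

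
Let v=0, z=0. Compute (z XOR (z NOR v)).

Substituting: (0 XOR (0 NOR 0))
= 1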